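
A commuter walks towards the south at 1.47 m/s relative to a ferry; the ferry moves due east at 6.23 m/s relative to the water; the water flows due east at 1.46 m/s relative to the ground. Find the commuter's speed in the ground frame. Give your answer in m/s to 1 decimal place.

In east/north components (m/s): commuter relative to ferry = (0.000, -1.470); ferry relative to water = (6.230, 0.000); water relative to ground = (1.460, 0.000).
Sum = (7.690, -1.470) m/s.
Speed = |(7.690, -1.470)| = 7.829 m/s.

7.8 m/s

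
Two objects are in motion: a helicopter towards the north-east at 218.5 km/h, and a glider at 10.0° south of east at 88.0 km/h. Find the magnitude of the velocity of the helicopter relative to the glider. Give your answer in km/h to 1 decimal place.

Taking east as x and north as y: helicopter velocity = (154.503, 154.503) km/h; glider velocity = (86.663, -15.281) km/h.
Velocity of helicopter relative to glider = (154.503, 154.503) − (86.663, -15.281) = (67.840, 169.784) km/h.
Magnitude = |(67.840, 169.784)| = 182.835 km/h.

182.8 km/h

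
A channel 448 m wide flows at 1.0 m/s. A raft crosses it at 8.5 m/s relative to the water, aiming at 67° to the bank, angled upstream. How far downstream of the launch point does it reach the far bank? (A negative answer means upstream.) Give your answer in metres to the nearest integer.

Perpendicular speed = 7.824 m/s; crossing time = 448 / 7.824 = 57.258 s.
Net downstream speed = -2.321 m/s.
Drift = -2.321 × 57.258 = -132.907 m (upstream).

-133 m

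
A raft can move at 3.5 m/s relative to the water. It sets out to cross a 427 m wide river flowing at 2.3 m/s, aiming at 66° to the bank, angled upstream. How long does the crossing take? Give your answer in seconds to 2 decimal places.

The component of the raft's velocity perpendicular to the bank is 3.5 × sin 66° = 3.197 m/s.
The flow acts along the bank and has no component across it.
Time = 427 / 3.197 = 133.546 s.

133.55 s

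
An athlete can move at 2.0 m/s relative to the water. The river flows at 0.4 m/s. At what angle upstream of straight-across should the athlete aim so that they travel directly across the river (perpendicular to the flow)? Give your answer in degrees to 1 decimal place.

11.5°

To cancel the current, the upstream component of the athlete's velocity must equal the flow: 2.0 sin θ = 0.4.
sin θ = 0.4 / 2.0 = 0.2000.
θ = arcsin(0.2000) = 11.537°.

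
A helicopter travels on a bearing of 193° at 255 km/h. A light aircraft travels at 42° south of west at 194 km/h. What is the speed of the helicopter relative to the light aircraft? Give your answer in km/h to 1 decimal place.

Taking east as x and north as y: helicopter velocity = (-57.363, -248.464) km/h; light aircraft velocity = (-144.170, -129.811) km/h.
Velocity of helicopter relative to light aircraft = (-57.363, -248.464) − (-144.170, -129.811) = (86.808, -118.653) km/h.
Magnitude = |(86.808, -118.653)| = 147.017 km/h.

147.0 km/h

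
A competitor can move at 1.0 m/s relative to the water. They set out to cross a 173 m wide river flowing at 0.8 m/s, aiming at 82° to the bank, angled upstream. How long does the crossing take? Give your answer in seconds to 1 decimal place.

The component of the competitor's velocity perpendicular to the bank is 1.0 × sin 82° = 0.990 m/s.
The flow acts along the bank and has no component across it.
Time = 173 / 0.990 = 174.700 s.

174.7 s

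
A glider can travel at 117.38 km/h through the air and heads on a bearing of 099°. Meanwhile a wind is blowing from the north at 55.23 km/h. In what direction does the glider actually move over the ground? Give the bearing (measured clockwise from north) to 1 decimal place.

Taking east as x and north as y: velocity relative to the air = (115.935, -18.362) km/h; the air relative to ground = (0.000, -55.230) km/h.
Velocity relative to ground = (115.935, -18.362) + (0.000, -55.230) = (115.935, -73.592) km/h.
Bearing = atan2(115.93, -73.59) = 122.41° clockwise from north.

122.4°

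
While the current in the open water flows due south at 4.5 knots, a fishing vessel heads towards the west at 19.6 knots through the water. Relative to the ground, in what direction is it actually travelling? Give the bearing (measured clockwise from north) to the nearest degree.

257°

Taking east as x and north as y: velocity relative to the water = (-19.600, 0.000) knots; the water relative to ground = (0.000, -4.500) knots.
Velocity relative to ground = (-19.600, 0.000) + (0.000, -4.500) = (-19.600, -4.500) knots.
Bearing = atan2(-19.60, -4.50) = 257.07° clockwise from north.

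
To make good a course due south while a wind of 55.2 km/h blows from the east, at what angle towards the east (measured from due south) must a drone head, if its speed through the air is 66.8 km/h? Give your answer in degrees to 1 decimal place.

The wind pushes perpendicular to the desired track; the heading must have a component into the wind equal to 55.2 km/h: 66.8 sin θ = 55.2.
sin θ = 0.8263, so θ = 55.725°.

55.7°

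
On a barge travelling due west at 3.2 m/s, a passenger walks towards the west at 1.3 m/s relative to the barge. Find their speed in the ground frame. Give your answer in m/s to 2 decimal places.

Taking east as x and north as y: barge velocity = (-3.200, 0.000) m/s; passenger velocity relative to barge = (-1.300, 0.000) m/s.
Velocity relative to ground = (-3.200, 0.000) + (-1.300, 0.000) = (-4.500, 0.000) m/s.
Speed = |(-4.500, 0.000)| = 4.500 m/s.

4.50 m/s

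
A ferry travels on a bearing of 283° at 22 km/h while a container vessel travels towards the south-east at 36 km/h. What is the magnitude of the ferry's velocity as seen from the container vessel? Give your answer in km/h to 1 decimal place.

55.9 km/h

Taking east as x and north as y: ferry velocity = (-21.436, 4.949) km/h; container vessel velocity = (25.456, -25.456) km/h.
Velocity of ferry relative to container vessel = (-21.436, 4.949) − (25.456, -25.456) = (-46.892, 30.405) km/h.
Magnitude = |(-46.892, 30.405)| = 55.887 km/h.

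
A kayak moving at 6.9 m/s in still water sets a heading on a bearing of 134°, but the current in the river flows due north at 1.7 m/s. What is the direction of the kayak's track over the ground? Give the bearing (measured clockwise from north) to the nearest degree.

122°

Taking east as x and north as y: velocity relative to the water = (4.963, -4.793) m/s; the water relative to ground = (0.000, 1.700) m/s.
Velocity relative to ground = (4.963, -4.793) + (0.000, 1.700) = (4.963, -3.093) m/s.
Bearing = atan2(4.96, -3.09) = 121.93° clockwise from north.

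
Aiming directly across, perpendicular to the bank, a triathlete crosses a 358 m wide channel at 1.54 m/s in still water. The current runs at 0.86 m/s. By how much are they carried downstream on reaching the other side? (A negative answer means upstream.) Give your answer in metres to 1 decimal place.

Perpendicular speed = 1.540 m/s; crossing time = 358 / 1.540 = 232.468 s.
Net downstream speed = 0.860 m/s.
Drift = 0.860 × 232.468 = 199.922 m (downstream).

199.9 m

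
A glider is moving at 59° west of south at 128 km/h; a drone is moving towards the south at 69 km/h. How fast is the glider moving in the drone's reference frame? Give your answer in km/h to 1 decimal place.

Taking east as x and north as y: glider velocity = (-109.717, -65.925) km/h; drone velocity = (0.000, -69.000) km/h.
Velocity of glider relative to drone = (-109.717, -65.925) − (0.000, -69.000) = (-109.717, 3.075) km/h.
Magnitude = |(-109.717, 3.075)| = 109.761 km/h.

109.8 km/h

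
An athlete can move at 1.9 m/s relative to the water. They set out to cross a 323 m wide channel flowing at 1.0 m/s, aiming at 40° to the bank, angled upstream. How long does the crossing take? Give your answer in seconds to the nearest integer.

The component of the athlete's velocity perpendicular to the bank is 1.9 × sin 40° = 1.221 m/s.
The flow acts along the bank and has no component across it.
Time = 323 / 1.221 = 264.473 s.

264 s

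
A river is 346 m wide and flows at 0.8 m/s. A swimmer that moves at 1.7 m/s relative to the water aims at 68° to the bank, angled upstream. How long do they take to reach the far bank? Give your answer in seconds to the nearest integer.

The component of the swimmer's velocity perpendicular to the bank is 1.7 × sin 68° = 1.576 m/s.
The flow acts along the bank and has no component across it.
Time = 346 / 1.576 = 219.514 s.

220 s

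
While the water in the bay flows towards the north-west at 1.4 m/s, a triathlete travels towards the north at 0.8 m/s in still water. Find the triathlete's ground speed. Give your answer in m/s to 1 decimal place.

2.0 m/s

Taking east as x and north as y: velocity relative to the water = (0.000, 0.800) m/s; the water relative to ground = (-0.990, 0.990) m/s.
Velocity relative to ground = (0.000, 0.800) + (-0.990, 0.990) = (-0.990, 1.790) m/s.
Speed = |(-0.990, 1.790)| = 2.045 m/s.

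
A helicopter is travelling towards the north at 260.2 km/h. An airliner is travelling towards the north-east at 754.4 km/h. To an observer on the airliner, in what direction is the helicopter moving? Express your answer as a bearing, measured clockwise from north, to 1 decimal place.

242.9°

Taking east as x and north as y: helicopter velocity = (0.000, 260.200) km/h; airliner velocity = (533.441, 533.441) km/h.
Velocity of helicopter relative to airliner = (0.000, 260.200) − (533.441, 533.441) = (-533.441, -273.241) km/h.
Bearing = atan2(-533.44, -273.24) = 242.88° clockwise from north.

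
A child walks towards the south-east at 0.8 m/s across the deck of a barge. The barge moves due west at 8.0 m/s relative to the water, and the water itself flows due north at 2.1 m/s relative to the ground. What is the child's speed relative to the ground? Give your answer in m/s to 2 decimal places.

In east/north components (m/s): child relative to barge = (0.566, -0.566); barge relative to water = (-8.000, 0.000); water relative to ground = (0.000, 2.100).
Sum = (-7.434, 1.534) m/s.
Speed = |(-7.434, 1.534)| = 7.591 m/s.

7.59 m/s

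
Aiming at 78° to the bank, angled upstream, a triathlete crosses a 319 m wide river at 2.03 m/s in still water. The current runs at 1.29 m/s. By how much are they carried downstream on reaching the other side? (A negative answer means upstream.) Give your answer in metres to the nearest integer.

139 m

Perpendicular speed = 1.986 m/s; crossing time = 319 / 1.986 = 160.654 s.
Net downstream speed = 0.868 m/s.
Drift = 0.868 × 160.654 = 139.438 m (downstream).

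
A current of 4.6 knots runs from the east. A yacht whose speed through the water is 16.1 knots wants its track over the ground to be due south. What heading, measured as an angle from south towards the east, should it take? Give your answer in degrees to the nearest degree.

17°

The current pushes perpendicular to the desired track; the heading must have a component into the current equal to 4.6 knots: 16.1 sin θ = 4.6.
sin θ = 0.2857, so θ = 16.602°.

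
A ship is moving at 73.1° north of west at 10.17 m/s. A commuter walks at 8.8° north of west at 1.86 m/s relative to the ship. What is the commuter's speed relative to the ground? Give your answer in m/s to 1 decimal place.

11.1 m/s

Taking east as x and north as y: ship velocity = (-2.956, 9.731) m/s; commuter velocity relative to ship = (-1.838, 0.285) m/s.
Velocity relative to ground = (-2.956, 9.731) + (-1.838, 0.285) = (-4.795, 10.015) m/s.
Speed = |(-4.795, 10.015)| = 11.104 m/s.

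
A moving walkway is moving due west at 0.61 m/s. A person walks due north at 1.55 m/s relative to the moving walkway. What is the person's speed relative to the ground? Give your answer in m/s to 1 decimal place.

Taking east as x and north as y: moving walkway velocity = (-0.610, 0.000) m/s; person velocity relative to moving walkway = (0.000, 1.550) m/s.
Velocity relative to ground = (-0.610, 0.000) + (0.000, 1.550) = (-0.610, 1.550) m/s.
Speed = |(-0.610, 1.550)| = 1.666 m/s.

1.7 m/s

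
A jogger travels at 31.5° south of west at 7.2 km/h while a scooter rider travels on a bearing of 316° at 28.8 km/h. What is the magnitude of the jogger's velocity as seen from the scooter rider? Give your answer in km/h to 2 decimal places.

Taking east as x and north as y: jogger velocity = (-6.139, -3.762) km/h; scooter rider velocity = (-20.006, 20.717) km/h.
Velocity of jogger relative to scooter rider = (-6.139, -3.762) − (-20.006, 20.717) = (13.867, -24.479) km/h.
Magnitude = |(13.867, -24.479)| = 28.134 km/h.

28.13 km/h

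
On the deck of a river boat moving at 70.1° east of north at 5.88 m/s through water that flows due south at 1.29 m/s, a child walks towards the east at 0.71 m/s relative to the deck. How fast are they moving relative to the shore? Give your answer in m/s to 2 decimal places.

In east/north components (m/s): child relative to river boat = (0.710, 0.000); river boat relative to water = (5.529, 2.001); water relative to ground = (0.000, -1.290).
Sum = (6.239, 0.711) m/s.
Speed = |(6.239, 0.711)| = 6.279 m/s.

6.28 m/s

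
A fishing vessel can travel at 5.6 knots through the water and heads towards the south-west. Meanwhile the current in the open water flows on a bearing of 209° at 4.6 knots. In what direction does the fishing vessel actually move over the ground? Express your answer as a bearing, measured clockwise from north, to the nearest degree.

218°

Taking east as x and north as y: velocity relative to the water = (-3.960, -3.960) knots; the water relative to ground = (-2.230, -4.023) knots.
Velocity relative to ground = (-3.960, -3.960) + (-2.230, -4.023) = (-6.190, -7.983) knots.
Bearing = atan2(-6.19, -7.98) = 217.79° clockwise from north.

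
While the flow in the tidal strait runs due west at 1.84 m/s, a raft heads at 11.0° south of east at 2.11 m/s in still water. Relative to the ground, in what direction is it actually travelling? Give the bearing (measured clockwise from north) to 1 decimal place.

Taking east as x and north as y: velocity relative to the water = (2.071, -0.403) m/s; the water relative to ground = (-1.840, 0.000) m/s.
Velocity relative to ground = (2.071, -0.403) + (-1.840, 0.000) = (0.231, -0.403) m/s.
Bearing = atan2(0.23, -0.40) = 150.13° clockwise from north.

150.1°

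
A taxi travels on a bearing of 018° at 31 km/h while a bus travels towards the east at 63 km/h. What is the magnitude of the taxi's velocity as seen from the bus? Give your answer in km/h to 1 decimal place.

61.0 km/h

Taking east as x and north as y: taxi velocity = (9.580, 29.483) km/h; bus velocity = (63.000, 0.000) km/h.
Velocity of taxi relative to bus = (9.580, 29.483) − (63.000, 0.000) = (-53.420, 29.483) km/h.
Magnitude = |(-53.420, 29.483)| = 61.016 km/h.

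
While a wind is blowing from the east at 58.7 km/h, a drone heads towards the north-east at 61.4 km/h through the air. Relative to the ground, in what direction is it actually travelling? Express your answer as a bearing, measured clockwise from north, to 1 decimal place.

340.6°

Taking east as x and north as y: velocity relative to the air = (43.416, 43.416) km/h; the air relative to ground = (-58.700, 0.000) km/h.
Velocity relative to ground = (43.416, 43.416) + (-58.700, 0.000) = (-15.284, 43.416) km/h.
Bearing = atan2(-15.28, 43.42) = 340.61° clockwise from north.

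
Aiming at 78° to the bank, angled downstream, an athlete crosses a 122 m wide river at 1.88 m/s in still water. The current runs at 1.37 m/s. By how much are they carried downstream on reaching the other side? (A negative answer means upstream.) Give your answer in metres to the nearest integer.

Perpendicular speed = 1.839 m/s; crossing time = 122 / 1.839 = 66.343 s.
Net downstream speed = 1.761 m/s.
Drift = 1.761 × 66.343 = 116.822 m (downstream).

117 m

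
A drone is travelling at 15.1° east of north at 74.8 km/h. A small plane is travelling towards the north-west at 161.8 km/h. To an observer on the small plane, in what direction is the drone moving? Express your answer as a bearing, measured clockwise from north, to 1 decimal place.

Taking east as x and north as y: drone velocity = (19.486, 72.217) km/h; small plane velocity = (-114.410, 114.410) km/h.
Velocity of drone relative to small plane = (19.486, 72.217) − (-114.410, 114.410) = (133.896, -42.193) km/h.
Bearing = atan2(133.90, -42.19) = 107.49° clockwise from north.

107.5°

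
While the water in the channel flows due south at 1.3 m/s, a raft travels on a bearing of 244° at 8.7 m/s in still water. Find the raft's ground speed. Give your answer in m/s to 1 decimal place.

Taking east as x and north as y: velocity relative to the water = (-7.820, -3.814) m/s; the water relative to ground = (0.000, -1.300) m/s.
Velocity relative to ground = (-7.820, -3.814) + (0.000, -1.300) = (-7.820, -5.114) m/s.
Speed = |(-7.820, -5.114)| = 9.343 m/s.

9.3 m/s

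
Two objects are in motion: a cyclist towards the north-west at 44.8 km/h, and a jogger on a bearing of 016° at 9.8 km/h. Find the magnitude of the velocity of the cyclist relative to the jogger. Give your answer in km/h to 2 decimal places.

Taking east as x and north as y: cyclist velocity = (-31.678, 31.678) km/h; jogger velocity = (2.701, 9.420) km/h.
Velocity of cyclist relative to jogger = (-31.678, 31.678) − (2.701, 9.420) = (-34.380, 22.258) km/h.
Magnitude = |(-34.380, 22.258)| = 40.956 km/h.

40.96 km/h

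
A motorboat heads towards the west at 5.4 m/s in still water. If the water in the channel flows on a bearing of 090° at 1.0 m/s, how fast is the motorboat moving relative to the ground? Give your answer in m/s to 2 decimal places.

4.40 m/s

Taking east as x and north as y: velocity relative to the water = (-5.400, 0.000) m/s; the water relative to ground = (1.000, 0.000) m/s.
Velocity relative to ground = (-5.400, 0.000) + (1.000, 0.000) = (-4.400, 0.000) m/s.
Speed = |(-4.400, 0.000)| = 4.400 m/s.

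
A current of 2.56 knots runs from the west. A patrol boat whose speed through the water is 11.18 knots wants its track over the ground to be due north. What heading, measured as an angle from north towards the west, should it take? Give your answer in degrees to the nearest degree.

The current pushes perpendicular to the desired track; the heading must have a component into the current equal to 2.56 knots: 11.18 sin θ = 2.56.
sin θ = 0.2290, so θ = 13.237°.

13°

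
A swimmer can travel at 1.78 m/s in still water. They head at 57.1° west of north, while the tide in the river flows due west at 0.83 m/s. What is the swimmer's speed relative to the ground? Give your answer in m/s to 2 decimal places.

Taking east as x and north as y: velocity relative to the water = (-1.495, 0.967) m/s; the water relative to ground = (-0.830, 0.000) m/s.
Velocity relative to ground = (-1.495, 0.967) + (-0.830, 0.000) = (-2.325, 0.967) m/s.
Speed = |(-2.325, 0.967)| = 2.518 m/s.

2.52 m/s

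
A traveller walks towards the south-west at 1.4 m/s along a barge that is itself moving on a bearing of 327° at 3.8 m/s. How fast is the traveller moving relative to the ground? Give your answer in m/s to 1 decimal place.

Taking east as x and north as y: barge velocity = (-2.070, 3.187) m/s; traveller velocity relative to barge = (-0.990, -0.990) m/s.
Velocity relative to ground = (-2.070, 3.187) + (-0.990, -0.990) = (-3.060, 2.197) m/s.
Speed = |(-3.060, 2.197)| = 3.767 m/s.

3.8 m/s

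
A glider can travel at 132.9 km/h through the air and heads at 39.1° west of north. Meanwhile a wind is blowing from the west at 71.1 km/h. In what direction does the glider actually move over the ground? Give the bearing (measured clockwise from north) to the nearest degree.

353°

Taking east as x and north as y: velocity relative to the air = (-83.817, 103.137) km/h; the air relative to ground = (71.100, 0.000) km/h.
Velocity relative to ground = (-83.817, 103.137) + (71.100, 0.000) = (-12.717, 103.137) km/h.
Bearing = atan2(-12.72, 103.14) = 352.97° clockwise from north.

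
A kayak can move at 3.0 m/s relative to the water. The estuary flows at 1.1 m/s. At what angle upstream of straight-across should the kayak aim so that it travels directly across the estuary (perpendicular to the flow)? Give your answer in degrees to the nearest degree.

To cancel the current, the upstream component of the kayak's velocity must equal the flow: 3.0 sin θ = 1.1.
sin θ = 1.1 / 3.0 = 0.3667.
θ = arcsin(0.3667) = 21.510°.

22°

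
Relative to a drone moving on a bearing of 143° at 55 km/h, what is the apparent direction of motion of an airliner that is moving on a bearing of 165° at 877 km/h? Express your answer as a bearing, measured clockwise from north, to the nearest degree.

166°

Taking east as x and north as y: airliner velocity = (226.984, -847.117) km/h; drone velocity = (33.100, -43.925) km/h.
Velocity of airliner relative to drone = (226.984, -847.117) − (33.100, -43.925) = (193.884, -803.192) km/h.
Bearing = atan2(193.88, -803.19) = 166.43° clockwise from north.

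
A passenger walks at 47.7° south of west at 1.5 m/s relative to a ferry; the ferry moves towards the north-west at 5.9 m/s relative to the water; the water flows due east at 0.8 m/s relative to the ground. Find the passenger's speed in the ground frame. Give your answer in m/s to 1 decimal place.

5.3 m/s

In east/north components (m/s): passenger relative to ferry = (-1.010, -1.109); ferry relative to water = (-4.172, 4.172); water relative to ground = (0.800, 0.000).
Sum = (-4.381, 3.062) m/s.
Speed = |(-4.381, 3.062)| = 5.346 m/s.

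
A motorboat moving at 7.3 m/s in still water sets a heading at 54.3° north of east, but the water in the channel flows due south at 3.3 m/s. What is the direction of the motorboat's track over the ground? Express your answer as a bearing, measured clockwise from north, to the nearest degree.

Taking east as x and north as y: velocity relative to the water = (4.260, 5.928) m/s; the water relative to ground = (0.000, -3.300) m/s.
Velocity relative to ground = (4.260, 5.928) + (0.000, -3.300) = (4.260, 2.628) m/s.
Bearing = atan2(4.26, 2.63) = 58.33° clockwise from north.

058°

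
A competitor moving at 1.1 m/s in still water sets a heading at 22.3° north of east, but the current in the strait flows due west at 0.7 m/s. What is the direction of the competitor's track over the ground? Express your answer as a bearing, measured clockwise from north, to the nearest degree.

Taking east as x and north as y: velocity relative to the water = (1.018, 0.417) m/s; the water relative to ground = (-0.700, 0.000) m/s.
Velocity relative to ground = (1.018, 0.417) + (-0.700, 0.000) = (0.318, 0.417) m/s.
Bearing = atan2(0.32, 0.42) = 37.28° clockwise from north.

037°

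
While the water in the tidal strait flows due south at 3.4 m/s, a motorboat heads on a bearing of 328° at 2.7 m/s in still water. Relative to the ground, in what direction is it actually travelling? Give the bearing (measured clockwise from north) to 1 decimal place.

232.2°

Taking east as x and north as y: velocity relative to the water = (-1.431, 2.290) m/s; the water relative to ground = (0.000, -3.400) m/s.
Velocity relative to ground = (-1.431, 2.290) + (0.000, -3.400) = (-1.431, -1.110) m/s.
Bearing = atan2(-1.43, -1.11) = 232.19° clockwise from north.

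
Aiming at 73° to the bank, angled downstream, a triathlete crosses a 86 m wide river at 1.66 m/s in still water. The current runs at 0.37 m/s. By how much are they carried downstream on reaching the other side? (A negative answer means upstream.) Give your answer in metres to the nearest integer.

Perpendicular speed = 1.587 m/s; crossing time = 86 / 1.587 = 54.174 s.
Net downstream speed = 0.855 m/s.
Drift = 0.855 × 54.174 = 46.337 m (downstream).

46 m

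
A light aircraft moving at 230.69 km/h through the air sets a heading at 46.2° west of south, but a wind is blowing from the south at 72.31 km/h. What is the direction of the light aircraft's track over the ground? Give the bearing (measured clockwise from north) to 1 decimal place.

Taking east as x and north as y: velocity relative to the air = (-166.503, -159.671) km/h; the air relative to ground = (0.000, 72.310) km/h.
Velocity relative to ground = (-166.503, -159.671) + (0.000, 72.310) = (-166.503, -87.361) km/h.
Bearing = atan2(-166.50, -87.36) = 242.31° clockwise from north.

242.3°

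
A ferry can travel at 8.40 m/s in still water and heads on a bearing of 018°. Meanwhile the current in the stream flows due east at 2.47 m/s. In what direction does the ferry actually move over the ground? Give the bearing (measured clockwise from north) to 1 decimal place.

032.4°

Taking east as x and north as y: velocity relative to the water = (2.596, 7.989) m/s; the water relative to ground = (2.470, 0.000) m/s.
Velocity relative to ground = (2.596, 7.989) + (2.470, 0.000) = (5.066, 7.989) m/s.
Bearing = atan2(5.07, 7.99) = 32.38° clockwise from north.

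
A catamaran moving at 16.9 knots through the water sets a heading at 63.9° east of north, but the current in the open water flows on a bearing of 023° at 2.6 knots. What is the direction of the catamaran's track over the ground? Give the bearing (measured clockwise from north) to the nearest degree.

Taking east as x and north as y: velocity relative to the water = (15.177, 7.435) knots; the water relative to ground = (1.016, 2.393) knots.
Velocity relative to ground = (15.177, 7.435) + (1.016, 2.393) = (16.193, 9.828) knots.
Bearing = atan2(16.19, 9.83) = 58.74° clockwise from north.

059°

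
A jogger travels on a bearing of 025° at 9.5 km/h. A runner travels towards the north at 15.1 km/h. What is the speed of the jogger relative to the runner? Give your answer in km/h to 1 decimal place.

7.6 km/h

Taking east as x and north as y: jogger velocity = (4.015, 8.610) km/h; runner velocity = (0.000, 15.100) km/h.
Velocity of jogger relative to runner = (4.015, 8.610) − (0.000, 15.100) = (4.015, -6.490) km/h.
Magnitude = |(4.015, -6.490)| = 7.632 km/h.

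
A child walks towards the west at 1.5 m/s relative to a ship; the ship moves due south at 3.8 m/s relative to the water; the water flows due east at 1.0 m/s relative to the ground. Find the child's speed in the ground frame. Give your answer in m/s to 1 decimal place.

In east/north components (m/s): child relative to ship = (-1.500, 0.000); ship relative to water = (0.000, -3.800); water relative to ground = (1.000, 0.000).
Sum = (-0.500, -3.800) m/s.
Speed = |(-0.500, -3.800)| = 3.833 m/s.

3.8 m/s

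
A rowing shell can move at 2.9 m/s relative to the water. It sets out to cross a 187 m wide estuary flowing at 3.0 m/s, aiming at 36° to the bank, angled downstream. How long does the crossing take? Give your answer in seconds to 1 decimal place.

The component of the rowing shell's velocity perpendicular to the bank is 2.9 × sin 36° = 1.705 m/s.
The flow acts along the bank and has no component across it.
Time = 187 / 1.705 = 109.705 s.

109.7 s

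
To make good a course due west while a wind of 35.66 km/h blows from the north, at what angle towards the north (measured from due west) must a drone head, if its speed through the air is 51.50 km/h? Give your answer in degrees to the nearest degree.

The wind pushes perpendicular to the desired track; the heading must have a component into the wind equal to 35.66 km/h: 51.50 sin θ = 35.66.
sin θ = 0.6924, so θ = 43.823°.

44°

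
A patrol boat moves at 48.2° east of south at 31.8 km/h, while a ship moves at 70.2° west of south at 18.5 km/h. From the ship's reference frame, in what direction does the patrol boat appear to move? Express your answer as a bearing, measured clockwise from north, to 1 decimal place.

Taking east as x and north as y: patrol boat velocity = (23.706, -21.196) km/h; ship velocity = (-17.406, -6.267) km/h.
Velocity of patrol boat relative to ship = (23.706, -21.196) − (-17.406, -6.267) = (41.112, -14.929) km/h.
Bearing = atan2(41.11, -14.93) = 109.96° clockwise from north.

110.0°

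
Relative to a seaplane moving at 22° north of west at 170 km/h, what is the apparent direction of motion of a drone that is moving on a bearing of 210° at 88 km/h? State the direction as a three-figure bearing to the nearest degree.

Taking east as x and north as y: drone velocity = (-44.000, -76.210) km/h; seaplane velocity = (-157.621, 63.683) km/h.
Velocity of drone relative to seaplane = (-44.000, -76.210) − (-157.621, 63.683) = (113.621, -139.893) km/h.
Bearing = atan2(113.62, -139.89) = 140.92° clockwise from north.

141°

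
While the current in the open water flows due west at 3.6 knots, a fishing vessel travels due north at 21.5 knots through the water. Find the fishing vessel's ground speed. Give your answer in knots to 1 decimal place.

Taking east as x and north as y: velocity relative to the water = (0.000, 21.500) knots; the water relative to ground = (-3.600, 0.000) knots.
Velocity relative to ground = (0.000, 21.500) + (-3.600, 0.000) = (-3.600, 21.500) knots.
Speed = |(-3.600, 21.500)| = 21.799 knots.

21.8 knots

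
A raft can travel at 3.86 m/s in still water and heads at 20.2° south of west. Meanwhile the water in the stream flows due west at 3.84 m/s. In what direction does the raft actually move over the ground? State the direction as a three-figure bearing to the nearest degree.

Taking east as x and north as y: velocity relative to the water = (-3.623, -1.333) m/s; the water relative to ground = (-3.840, 0.000) m/s.
Velocity relative to ground = (-3.623, -1.333) + (-3.840, 0.000) = (-7.463, -1.333) m/s.
Bearing = atan2(-7.46, -1.33) = 259.87° clockwise from north.

260°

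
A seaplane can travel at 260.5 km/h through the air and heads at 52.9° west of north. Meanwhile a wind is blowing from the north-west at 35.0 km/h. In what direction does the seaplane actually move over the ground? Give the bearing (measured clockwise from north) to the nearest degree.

Taking east as x and north as y: velocity relative to the air = (-207.771, 157.136) km/h; the air relative to ground = (24.749, -24.749) km/h.
Velocity relative to ground = (-207.771, 157.136) + (24.749, -24.749) = (-183.022, 132.387) km/h.
Bearing = atan2(-183.02, 132.39) = 305.88° clockwise from north.

306°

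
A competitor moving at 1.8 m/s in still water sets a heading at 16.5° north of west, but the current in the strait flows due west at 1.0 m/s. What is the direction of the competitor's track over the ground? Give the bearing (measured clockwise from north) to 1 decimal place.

Taking east as x and north as y: velocity relative to the water = (-1.726, 0.511) m/s; the water relative to ground = (-1.000, 0.000) m/s.
Velocity relative to ground = (-1.726, 0.511) + (-1.000, 0.000) = (-2.726, 0.511) m/s.
Bearing = atan2(-2.73, 0.51) = 280.62° clockwise from north.

280.6°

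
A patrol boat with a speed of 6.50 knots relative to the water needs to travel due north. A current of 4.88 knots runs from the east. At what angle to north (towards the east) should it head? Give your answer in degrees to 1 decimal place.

48.7°

The current pushes perpendicular to the desired track; the heading must have a component into the current equal to 4.88 knots: 6.50 sin θ = 4.88.
sin θ = 0.7508, so θ = 48.657°.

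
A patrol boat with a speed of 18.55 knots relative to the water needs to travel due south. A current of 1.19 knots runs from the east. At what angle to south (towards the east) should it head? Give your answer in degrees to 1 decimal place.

The current pushes perpendicular to the desired track; the heading must have a component into the current equal to 1.19 knots: 18.55 sin θ = 1.19.
sin θ = 0.0642, so θ = 3.678°.

3.7°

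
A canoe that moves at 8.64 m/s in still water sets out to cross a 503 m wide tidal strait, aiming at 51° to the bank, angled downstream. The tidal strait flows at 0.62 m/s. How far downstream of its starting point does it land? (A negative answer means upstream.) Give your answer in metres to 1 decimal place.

453.8 m

Perpendicular speed = 6.715 m/s; crossing time = 503 / 6.715 = 74.912 s.
Net downstream speed = 6.057 m/s.
Drift = 6.057 × 74.912 = 453.767 m (downstream).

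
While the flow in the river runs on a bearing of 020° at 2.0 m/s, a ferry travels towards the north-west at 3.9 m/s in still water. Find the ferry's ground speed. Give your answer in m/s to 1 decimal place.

5.1 m/s

Taking east as x and north as y: velocity relative to the water = (-2.758, 2.758) m/s; the water relative to ground = (0.684, 1.879) m/s.
Velocity relative to ground = (-2.758, 2.758) + (0.684, 1.879) = (-2.074, 4.637) m/s.
Speed = |(-2.074, 4.637)| = 5.080 m/s.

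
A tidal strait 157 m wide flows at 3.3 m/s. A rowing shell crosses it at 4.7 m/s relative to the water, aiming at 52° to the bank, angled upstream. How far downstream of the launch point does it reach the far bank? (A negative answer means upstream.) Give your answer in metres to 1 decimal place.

17.2 m

Perpendicular speed = 3.704 m/s; crossing time = 157 / 3.704 = 42.391 s.
Net downstream speed = 0.406 m/s.
Drift = 0.406 × 42.391 = 17.227 m (downstream).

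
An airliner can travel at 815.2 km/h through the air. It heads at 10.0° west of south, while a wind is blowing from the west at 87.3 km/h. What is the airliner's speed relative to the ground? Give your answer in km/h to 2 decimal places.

804.65 km/h

Taking east as x and north as y: velocity relative to the air = (-141.558, -802.815) km/h; the air relative to ground = (87.300, 0.000) km/h.
Velocity relative to ground = (-141.558, -802.815) + (87.300, 0.000) = (-54.258, -802.815) km/h.
Speed = |(-54.258, -802.815)| = 804.647 km/h.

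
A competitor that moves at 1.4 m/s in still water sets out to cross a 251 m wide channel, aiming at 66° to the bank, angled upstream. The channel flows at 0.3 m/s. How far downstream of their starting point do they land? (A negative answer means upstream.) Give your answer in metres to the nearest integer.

Perpendicular speed = 1.279 m/s; crossing time = 251 / 1.279 = 196.253 s.
Net downstream speed = -0.269 m/s.
Drift = -0.269 × 196.253 = -52.877 m (upstream).

-53 m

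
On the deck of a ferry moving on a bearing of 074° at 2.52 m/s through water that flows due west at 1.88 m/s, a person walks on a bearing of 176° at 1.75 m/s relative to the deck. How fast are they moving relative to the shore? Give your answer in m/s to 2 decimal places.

In east/north components (m/s): person relative to ferry = (0.122, -1.746); ferry relative to water = (2.422, 0.695); water relative to ground = (-1.880, 0.000).
Sum = (0.664, -1.051) m/s.
Speed = |(0.664, -1.051)| = 1.244 m/s.

1.24 m/s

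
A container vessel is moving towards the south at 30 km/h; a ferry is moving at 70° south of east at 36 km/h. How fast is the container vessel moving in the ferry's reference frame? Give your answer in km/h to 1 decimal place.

12.9 km/h

Taking east as x and north as y: container vessel velocity = (0.000, -30.000) km/h; ferry velocity = (12.313, -33.829) km/h.
Velocity of container vessel relative to ferry = (0.000, -30.000) − (12.313, -33.829) = (-12.313, 3.829) km/h.
Magnitude = |(-12.313, 3.829)| = 12.894 km/h.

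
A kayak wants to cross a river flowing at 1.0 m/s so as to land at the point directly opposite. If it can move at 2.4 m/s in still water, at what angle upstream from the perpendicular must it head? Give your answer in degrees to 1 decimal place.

24.6°

To cancel the current, the upstream component of the kayak's velocity must equal the flow: 2.4 sin θ = 1.0.
sin θ = 1.0 / 2.4 = 0.4167.
θ = arcsin(0.4167) = 24.624°.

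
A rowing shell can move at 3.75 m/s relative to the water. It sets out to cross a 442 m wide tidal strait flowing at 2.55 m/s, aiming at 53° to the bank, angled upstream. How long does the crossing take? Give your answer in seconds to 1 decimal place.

The component of the rowing shell's velocity perpendicular to the bank is 3.75 × sin 53° = 2.995 m/s.
The current is parallel to the bank, so it does not affect the crossing time.
Time = 442 / 2.995 = 147.585 s.

147.6 s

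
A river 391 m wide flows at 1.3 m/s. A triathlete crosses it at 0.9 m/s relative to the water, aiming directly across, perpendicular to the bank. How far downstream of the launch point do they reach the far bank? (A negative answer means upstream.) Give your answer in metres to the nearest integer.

565 m

Perpendicular speed = 0.900 m/s; crossing time = 391 / 0.900 = 434.444 s.
Net downstream speed = 1.300 m/s.
Drift = 1.300 × 434.444 = 564.778 m (downstream).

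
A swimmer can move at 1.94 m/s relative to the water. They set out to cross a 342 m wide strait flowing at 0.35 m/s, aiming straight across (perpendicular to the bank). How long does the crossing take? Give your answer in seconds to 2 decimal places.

The component of the swimmer's velocity perpendicular to the bank is 1.94 m/s.
The current is parallel to the bank, so it does not affect the crossing time.
Time = 342 / 1.940 = 176.289 s.

176.29 s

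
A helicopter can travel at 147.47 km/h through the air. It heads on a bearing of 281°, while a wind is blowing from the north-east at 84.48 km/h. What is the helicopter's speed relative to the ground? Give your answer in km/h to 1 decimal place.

206.9 km/h

Taking east as x and north as y: velocity relative to the air = (-144.761, 28.139) km/h; the air relative to ground = (-59.736, -59.736) km/h.
Velocity relative to ground = (-144.761, 28.139) + (-59.736, -59.736) = (-204.497, -31.598) km/h.
Speed = |(-204.497, -31.598)| = 206.924 km/h.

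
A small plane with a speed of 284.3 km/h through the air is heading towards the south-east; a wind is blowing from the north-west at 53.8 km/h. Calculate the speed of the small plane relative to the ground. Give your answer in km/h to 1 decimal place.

Taking east as x and north as y: velocity relative to the air = (201.030, -201.030) km/h; the air relative to ground = (38.042, -38.042) km/h.
Velocity relative to ground = (201.030, -201.030) + (38.042, -38.042) = (239.073, -239.073) km/h.
Speed = |(239.073, -239.073)| = 338.100 km/h.

338.1 km/h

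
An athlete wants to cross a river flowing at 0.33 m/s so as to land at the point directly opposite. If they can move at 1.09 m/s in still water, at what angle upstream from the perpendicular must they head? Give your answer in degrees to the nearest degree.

18°

To cancel the current, the upstream component of the athlete's velocity must equal the flow: 1.09 sin θ = 0.33.
sin θ = 0.33 / 1.09 = 0.3028.
θ = arcsin(0.3028) = 17.623°.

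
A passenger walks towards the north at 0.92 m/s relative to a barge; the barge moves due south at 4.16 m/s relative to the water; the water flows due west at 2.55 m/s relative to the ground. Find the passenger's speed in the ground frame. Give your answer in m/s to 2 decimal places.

4.12 m/s

In east/north components (m/s): passenger relative to barge = (0.000, 0.920); barge relative to water = (0.000, -4.160); water relative to ground = (-2.550, 0.000).
Sum = (-2.550, -3.240) m/s.
Speed = |(-2.550, -3.240)| = 4.123 m/s.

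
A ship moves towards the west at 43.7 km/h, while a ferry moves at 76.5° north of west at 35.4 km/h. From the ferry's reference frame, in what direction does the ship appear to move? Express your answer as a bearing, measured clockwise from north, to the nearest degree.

226°

Taking east as x and north as y: ship velocity = (-43.700, 0.000) km/h; ferry velocity = (-8.264, 34.422) km/h.
Velocity of ship relative to ferry = (-43.700, 0.000) − (-8.264, 34.422) = (-35.436, -34.422) km/h.
Bearing = atan2(-35.44, -34.42) = 225.83° clockwise from north.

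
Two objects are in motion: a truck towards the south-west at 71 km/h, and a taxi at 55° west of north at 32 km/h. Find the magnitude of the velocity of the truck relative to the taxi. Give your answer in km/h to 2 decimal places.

72.64 km/h

Taking east as x and north as y: truck velocity = (-50.205, -50.205) km/h; taxi velocity = (-26.213, 18.354) km/h.
Velocity of truck relative to taxi = (-50.205, -50.205) − (-26.213, 18.354) = (-23.992, -68.559) km/h.
Magnitude = |(-23.992, -68.559)| = 72.636 km/h.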